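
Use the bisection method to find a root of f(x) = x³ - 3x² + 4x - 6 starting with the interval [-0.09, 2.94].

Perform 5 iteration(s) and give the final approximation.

f(x) = x³ - 3x² + 4x - 6
Initial interval: [-0.09, 2.94]

Iteration 1:
  c_1 = (-0.090000 + 2.940000)/2 = 1.425000
  f(c_1) = f(1.425000) = -3.498234
  f(a) × f(c) ≥ 0, new interval: [1.425000, 2.940000]
Iteration 2:
  c_2 = (1.425000 + 2.940000)/2 = 2.182500
  f(c_2) = f(2.182500) = -1.164003
  f(a) × f(c) ≥ 0, new interval: [2.182500, 2.940000]
Iteration 3:
  c_3 = (2.182500 + 2.940000)/2 = 2.561250
  f(c_3) = f(2.561250) = 1.366799
  f(a) × f(c) < 0, new interval: [2.182500, 2.561250]
Iteration 4:
  c_4 = (2.182500 + 2.561250)/2 = 2.371875
  f(c_4) = f(2.371875) = -0.046200
  f(a) × f(c) ≥ 0, new interval: [2.371875, 2.561250]
Iteration 5:
  c_5 = (2.371875 + 2.561250)/2 = 2.466563
  f(c_5) = f(2.466563) = 0.620853
  f(a) × f(c) < 0, new interval: [2.371875, 2.466563]

After 5 iteration(s), the approximation is c_5 = 2.466563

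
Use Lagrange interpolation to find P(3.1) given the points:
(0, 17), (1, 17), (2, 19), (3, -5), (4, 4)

Lagrange interpolation formula:
P(x) = Σ yᵢ × Lᵢ(x)
where Lᵢ(x) = Π_{j≠i} (x - xⱼ)/(xᵢ - xⱼ)

L_0(3.1) = (3.1 - 1)/(0 - 1) × (3.1 - 2)/(0 - 2) × (3.1 - 3)/(0 - 3) × (3.1 - 4)/(0 - 4) = -0.008663
L_1(3.1) = (3.1 - 0)/(1 - 0) × (3.1 - 2)/(1 - 2) × (3.1 - 3)/(1 - 3) × (3.1 - 4)/(1 - 4) = 0.051150
L_2(3.1) = (3.1 - 0)/(2 - 0) × (3.1 - 1)/(2 - 1) × (3.1 - 3)/(2 - 3) × (3.1 - 4)/(2 - 4) = -0.146475
L_3(3.1) = (3.1 - 0)/(3 - 0) × (3.1 - 1)/(3 - 1) × (3.1 - 2)/(3 - 2) × (3.1 - 4)/(3 - 4) = 1.074150
L_4(3.1) = (3.1 - 0)/(4 - 0) × (3.1 - 1)/(4 - 1) × (3.1 - 2)/(4 - 2) × (3.1 - 3)/(4 - 3) = 0.029838

P(3.1) = 17×L_0(3.1) + 17×L_1(3.1) + 19×L_2(3.1) + (-5)×L_3(3.1) + 4×L_4(3.1)
P(3.1) = -7.312138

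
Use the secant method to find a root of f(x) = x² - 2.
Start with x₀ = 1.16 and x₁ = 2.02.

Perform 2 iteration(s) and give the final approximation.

f(x) = x² - 2
x₀ = 1.16, x₁ = 2.02

Secant formula: x_{n+1} = x_n - f(x_n)(x_n - x_{n-1})/(f(x_n) - f(x_{n-1}))

Iteration 1:
  f(1.160000) = -0.654400
  f(2.020000) = 2.080400
  x_2 = 2.020000 - 2.080400×(2.020000 - 1.160000)/(2.080400 - (-0.654400))
       = 1.365786
Iteration 2:
  f(2.020000) = 2.080400
  f(1.365786) = -0.134628
  x_3 = 1.365786 - (-0.134628)×(1.365786 - 2.020000)/(-0.134628 - 2.080400)
       = 1.405549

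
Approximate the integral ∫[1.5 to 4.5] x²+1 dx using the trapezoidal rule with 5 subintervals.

f(x) = x²+1
a = 1.5, b = 4.5, n = 5
h = (b - a)/n = 0.600000

Trapezoidal rule: (h/2)[f(x₀) + 2f(x₁) + 2f(x₂) + ... + f(xₙ)]

x_0 = 1.5000, f(x_0) = 3.250000, coefficient = 1
x_1 = 2.1000, f(x_1) = 5.410000, coefficient = 2
x_2 = 2.7000, f(x_2) = 8.290000, coefficient = 2
x_3 = 3.3000, f(x_3) = 11.890000, coefficient = 2
x_4 = 3.9000, f(x_4) = 16.210000, coefficient = 2
x_5 = 4.5000, f(x_5) = 21.250000, coefficient = 1

I ≈ (0.600000/2) × 108.100000 = 32.430000
Exact value: 32.250000
Error: 0.180000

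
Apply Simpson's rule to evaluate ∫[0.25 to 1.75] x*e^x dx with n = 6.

f(x) = x*e^x
a = 0.25, b = 1.75, n = 6
h = (b - a)/n = 0.250000

Simpson's rule: (h/3)[f(x₀) + 4f(x₁) + 2f(x₂) + ... + f(xₙ)]

x_0 = 0.2500, f(x_0) = 0.321006, coefficient = 1
x_1 = 0.5000, f(x_1) = 0.824361, coefficient = 4
x_2 = 0.7500, f(x_2) = 1.587750, coefficient = 2
x_3 = 1.0000, f(x_3) = 2.718282, coefficient = 4
x_4 = 1.2500, f(x_4) = 4.362929, coefficient = 2
x_5 = 1.5000, f(x_5) = 6.722534, coefficient = 4
x_6 = 1.7500, f(x_6) = 10.070555, coefficient = 1

I ≈ (0.250000/3) × 63.353623 = 5.279469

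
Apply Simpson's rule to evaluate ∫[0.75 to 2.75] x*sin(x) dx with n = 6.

f(x) = x*sin(x)
a = 0.75, b = 2.75, n = 6
h = (b - a)/n = 0.333333

Simpson's rule: (h/3)[f(x₀) + 4f(x₁) + 2f(x₂) + ... + f(xₙ)]

x_0 = 0.7500, f(x_0) = 0.511229, coefficient = 1
x_1 = 1.0833, f(x_1) = 0.957151, coefficient = 4
x_2 = 1.4167, f(x_2) = 1.399873, coefficient = 2
x_3 = 1.7500, f(x_3) = 1.721975, coefficient = 4
x_4 = 2.0833, f(x_4) = 1.815632, coefficient = 2
x_5 = 2.4167, f(x_5) = 1.602443, coefficient = 4
x_6 = 2.7500, f(x_6) = 1.049568, coefficient = 1

I ≈ (0.333333/3) × 25.118085 = 2.790898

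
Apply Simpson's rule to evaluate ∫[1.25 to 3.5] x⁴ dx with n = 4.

f(x) = x⁴
a = 1.25, b = 3.5, n = 4
h = (b - a)/n = 0.562500

Simpson's rule: (h/3)[f(x₀) + 4f(x₁) + 2f(x₂) + ... + f(xₙ)]

x_0 = 1.2500, f(x_0) = 2.441406, coefficient = 1
x_1 = 1.8125, f(x_1) = 10.792252, coefficient = 4
x_2 = 2.3750, f(x_2) = 31.816650, coefficient = 2
x_3 = 2.9375, f(x_3) = 74.458023, coefficient = 4
x_4 = 3.5000, f(x_4) = 150.062500, coefficient = 1

I ≈ (0.562500/3) × 557.138306 = 104.463432
Exact value: 104.433398
Error: 0.030034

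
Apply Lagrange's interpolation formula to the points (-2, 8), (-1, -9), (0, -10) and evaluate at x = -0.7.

Lagrange interpolation formula:
P(x) = Σ yᵢ × Lᵢ(x)
where Lᵢ(x) = Π_{j≠i} (x - xⱼ)/(xᵢ - xⱼ)

L_0(-0.7) = (-0.7 - (-1))/(-2 - (-1)) × (-0.7 - 0)/(-2 - 0) = -0.105000
L_1(-0.7) = (-0.7 - (-2))/(-1 - (-2)) × (-0.7 - 0)/(-1 - 0) = 0.910000
L_2(-0.7) = (-0.7 - (-2))/(0 - (-2)) × (-0.7 - (-1))/(0 - (-1)) = 0.195000

P(-0.7) = 8×L_0(-0.7) + (-9)×L_1(-0.7) + (-10)×L_2(-0.7)
P(-0.7) = -10.980000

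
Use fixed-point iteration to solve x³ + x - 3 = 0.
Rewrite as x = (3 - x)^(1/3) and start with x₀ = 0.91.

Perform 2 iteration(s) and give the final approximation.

Equation: x³ + x - 3 = 0
Fixed-point form: x = (3 - x)^(1/3)
x₀ = 0.91

x_1 = g(0.910000) = 1.278543
x_2 = g(1.278543) = 1.198483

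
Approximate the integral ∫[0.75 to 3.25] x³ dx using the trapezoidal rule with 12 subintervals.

f(x) = x³
a = 0.75, b = 3.25, n = 12
h = (b - a)/n = 0.208333

Trapezoidal rule: (h/2)[f(x₀) + 2f(x₁) + 2f(x₂) + ... + f(xₙ)]

x_0 = 0.7500, f(x_0) = 0.421875, coefficient = 1
x_1 = 0.9583, f(x_1) = 0.880136, coefficient = 2
x_2 = 1.1667, f(x_2) = 1.587963, coefficient = 2
x_3 = 1.3750, f(x_3) = 2.599609, coefficient = 2
x_4 = 1.5833, f(x_4) = 3.969329, coefficient = 2
x_5 = 1.7917, f(x_5) = 5.751374, coefficient = 2
x_6 = 2.0000, f(x_6) = 8.000000, coefficient = 2
x_7 = 2.2083, f(x_7) = 10.769459, coefficient = 2
x_8 = 2.4167, f(x_8) = 14.114005, coefficient = 2
x_9 = 2.6250, f(x_9) = 18.087891, coefficient = 2
x_10 = 2.8333, f(x_10) = 22.745370, coefficient = 2
x_11 = 3.0417, f(x_11) = 28.140697, coefficient = 2
x_12 = 3.2500, f(x_12) = 34.328125, coefficient = 1

I ≈ (0.208333/2) × 268.041667 = 27.921007
Exact value: 27.812500
Error: 0.108507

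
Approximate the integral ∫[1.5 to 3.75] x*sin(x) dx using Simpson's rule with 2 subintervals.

f(x) = x*sin(x)
a = 1.5, b = 3.75, n = 2
h = (b - a)/n = 1.125000

Simpson's rule: (h/3)[f(x₀) + 4f(x₁) + 2f(x₂) + ... + f(xₙ)]

x_0 = 1.5000, f(x_0) = 1.496242, coefficient = 1
x_1 = 2.6250, f(x_1) = 1.296541, coefficient = 4
x_2 = 3.7500, f(x_2) = -2.143355, coefficient = 1

I ≈ (1.125000/3) × 4.539051 = 1.702144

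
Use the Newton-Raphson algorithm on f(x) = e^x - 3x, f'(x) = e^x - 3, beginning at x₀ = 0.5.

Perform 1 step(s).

f(x) = e^x - 3x
f'(x) = e^x - 3
x₀ = 0.5

Newton-Raphson formula: x_{n+1} = x_n - f(x_n)/f'(x_n)

Iteration 1:
  f(0.500000) = 0.148721
  f'(0.500000) = -1.351279
  x_1 = 0.500000 - 0.148721/(-1.351279) = 0.610060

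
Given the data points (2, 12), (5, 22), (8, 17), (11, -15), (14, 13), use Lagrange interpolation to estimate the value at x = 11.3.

Lagrange interpolation formula:
P(x) = Σ yᵢ × Lᵢ(x)
where Lᵢ(x) = Π_{j≠i} (x - xⱼ)/(xᵢ - xⱼ)

L_0(11.3) = (11.3 - 5)/(2 - 5) × (11.3 - 8)/(2 - 8) × (11.3 - 11)/(2 - 11) × (11.3 - 14)/(2 - 14) = -0.008663
L_1(11.3) = (11.3 - 2)/(5 - 2) × (11.3 - 8)/(5 - 8) × (11.3 - 11)/(5 - 11) × (11.3 - 14)/(5 - 14) = 0.051150
L_2(11.3) = (11.3 - 2)/(8 - 2) × (11.3 - 5)/(8 - 5) × (11.3 - 11)/(8 - 11) × (11.3 - 14)/(8 - 14) = -0.146475
L_3(11.3) = (11.3 - 2)/(11 - 2) × (11.3 - 5)/(11 - 5) × (11.3 - 8)/(11 - 8) × (11.3 - 14)/(11 - 14) = 1.074150
L_4(11.3) = (11.3 - 2)/(14 - 2) × (11.3 - 5)/(14 - 5) × (11.3 - 8)/(14 - 8) × (11.3 - 11)/(14 - 11) = 0.029838

P(11.3) = 12×L_0(11.3) + 22×L_1(11.3) + 17×L_2(11.3) + (-15)×L_3(11.3) + 13×L_4(11.3)
P(11.3) = -17.193088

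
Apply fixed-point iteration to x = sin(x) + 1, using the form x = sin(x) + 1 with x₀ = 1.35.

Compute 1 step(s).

Equation: x = sin(x) + 1
Fixed-point form: x = sin(x) + 1
x₀ = 1.35

x_1 = g(1.350000) = 1.975723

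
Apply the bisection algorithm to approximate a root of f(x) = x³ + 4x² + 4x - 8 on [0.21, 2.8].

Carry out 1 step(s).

f(x) = x³ + 4x² + 4x - 8
Initial interval: [0.21, 2.8]

Iteration 1:
  c_1 = (0.210000 + 2.800000)/2 = 1.505000
  f(c_1) = f(1.505000) = 10.488963
  f(a) × f(c) < 0, new interval: [0.210000, 1.505000]

After 1 iteration(s), the approximation is c_1 = 1.505000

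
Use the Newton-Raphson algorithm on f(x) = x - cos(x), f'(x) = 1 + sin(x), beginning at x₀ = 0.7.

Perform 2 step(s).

f(x) = x - cos(x)
f'(x) = 1 + sin(x)
x₀ = 0.7

Newton-Raphson formula: x_{n+1} = x_n - f(x_n)/f'(x_n)

Iteration 1:
  f(0.700000) = -0.064842
  f'(0.700000) = 1.644218
  x_1 = 0.700000 - (-0.064842)/1.644218 = 0.739436
Iteration 2:
  f(0.739436) = 0.000588
  f'(0.739436) = 1.673872
  x_2 = 0.739436 - 0.000588/1.673872 = 0.739085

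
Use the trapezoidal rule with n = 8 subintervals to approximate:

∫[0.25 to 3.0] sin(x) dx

f(x) = sin(x)
a = 0.25, b = 3.0, n = 8
h = (b - a)/n = 0.343750

Trapezoidal rule: (h/2)[f(x₀) + 2f(x₁) + 2f(x₂) + ... + f(xₙ)]

x_0 = 0.2500, f(x_0) = 0.247404, coefficient = 1
x_1 = 0.5938, f(x_1) = 0.559473, coefficient = 2
x_2 = 0.9375, f(x_2) = 0.806081, coefficient = 2
x_3 = 1.2812, f(x_3) = 0.958374, coefficient = 2
x_4 = 1.6250, f(x_4) = 0.998531, coefficient = 2
x_5 = 1.9688, f(x_5) = 0.921856, coefficient = 2
x_6 = 2.3125, f(x_6) = 0.737319, coefficient = 2
x_7 = 2.6562, f(x_7) = 0.466511, coefficient = 2
x_8 = 3.0000, f(x_8) = 0.141120, coefficient = 1

I ≈ (0.343750/2) × 11.284814 = 1.939577
Exact value: 1.958905
Error: 0.019327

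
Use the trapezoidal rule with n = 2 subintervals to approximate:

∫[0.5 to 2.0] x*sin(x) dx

f(x) = x*sin(x)
a = 0.5, b = 2.0, n = 2
h = (b - a)/n = 0.750000

Trapezoidal rule: (h/2)[f(x₀) + 2f(x₁) + 2f(x₂) + ... + f(xₙ)]

x_0 = 0.5000, f(x_0) = 0.239713, coefficient = 1
x_1 = 1.2500, f(x_1) = 1.186231, coefficient = 2
x_2 = 2.0000, f(x_2) = 1.818595, coefficient = 1

I ≈ (0.750000/2) × 4.430769 = 1.661538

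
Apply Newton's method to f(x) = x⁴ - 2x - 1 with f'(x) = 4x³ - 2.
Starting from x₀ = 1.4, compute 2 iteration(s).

f(x) = x⁴ - 2x - 1
f'(x) = 4x³ - 2
x₀ = 1.4

Newton-Raphson formula: x_{n+1} = x_n - f(x_n)/f'(x_n)

Iteration 1:
  f(1.400000) = 0.041600
  f'(1.400000) = 8.976000
  x_1 = 1.400000 - 0.041600/8.976000 = 1.395365
Iteration 2:
  f(1.395365) = 0.000252
  f'(1.395365) = 8.867355
  x_2 = 1.395365 - 0.000252/8.867355 = 1.395337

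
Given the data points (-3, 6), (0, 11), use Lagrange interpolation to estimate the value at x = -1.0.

Lagrange interpolation formula:
P(x) = Σ yᵢ × Lᵢ(x)
where Lᵢ(x) = Π_{j≠i} (x - xⱼ)/(xᵢ - xⱼ)

L_0(-1.0) = (-1.0 - 0)/(-3 - 0) = 0.333333
L_1(-1.0) = (-1.0 - (-3))/(0 - (-3)) = 0.666667

P(-1.0) = 6×L_0(-1.0) + 11×L_1(-1.0)
P(-1.0) = 9.333333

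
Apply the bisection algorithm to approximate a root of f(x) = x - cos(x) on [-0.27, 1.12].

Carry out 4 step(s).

f(x) = x - cos(x)
Initial interval: [-0.27, 1.12]

Iteration 1:
  c_1 = (-0.270000 + 1.120000)/2 = 0.425000
  f(c_1) = f(0.425000) = -0.486039
  f(a) × f(c) ≥ 0, new interval: [0.425000, 1.120000]
Iteration 2:
  c_2 = (0.425000 + 1.120000)/2 = 0.772500
  f(c_2) = f(0.772500) = 0.056332
  f(a) × f(c) < 0, new interval: [0.425000, 0.772500]
Iteration 3:
  c_3 = (0.425000 + 0.772500)/2 = 0.598750
  f(c_3) = f(0.598750) = -0.227291
  f(a) × f(c) ≥ 0, new interval: [0.598750, 0.772500]
Iteration 4:
  c_4 = (0.598750 + 0.772500)/2 = 0.685625
  f(c_4) = f(0.685625) = -0.088398
  f(a) × f(c) ≥ 0, new interval: [0.685625, 0.772500]

After 4 iteration(s), the approximation is c_4 = 0.685625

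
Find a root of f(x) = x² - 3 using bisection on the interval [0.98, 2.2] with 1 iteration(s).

f(x) = x² - 3
Initial interval: [0.98, 2.2]

Iteration 1:
  c_1 = (0.980000 + 2.200000)/2 = 1.590000
  f(c_1) = f(1.590000) = -0.471900
  f(a) × f(c) ≥ 0, new interval: [1.590000, 2.200000]

After 1 iteration(s), the approximation is c_1 = 1.590000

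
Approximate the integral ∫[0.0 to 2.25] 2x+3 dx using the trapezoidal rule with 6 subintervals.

f(x) = 2x+3
a = 0.0, b = 2.25, n = 6
h = (b - a)/n = 0.375000

Trapezoidal rule: (h/2)[f(x₀) + 2f(x₁) + 2f(x₂) + ... + f(xₙ)]

x_0 = 0.0000, f(x_0) = 3.000000, coefficient = 1
x_1 = 0.3750, f(x_1) = 3.750000, coefficient = 2
x_2 = 0.7500, f(x_2) = 4.500000, coefficient = 2
x_3 = 1.1250, f(x_3) = 5.250000, coefficient = 2
x_4 = 1.5000, f(x_4) = 6.000000, coefficient = 2
x_5 = 1.8750, f(x_5) = 6.750000, coefficient = 2
x_6 = 2.2500, f(x_6) = 7.500000, coefficient = 1

I ≈ (0.375000/2) × 63.000000 = 11.812500
Exact value: 11.812500
Error: 0.000000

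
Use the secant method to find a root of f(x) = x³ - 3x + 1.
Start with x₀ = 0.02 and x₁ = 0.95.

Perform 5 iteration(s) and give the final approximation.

f(x) = x³ - 3x + 1
x₀ = 0.02, x₁ = 0.95

Secant formula: x_{n+1} = x_n - f(x_n)(x_n - x_{n-1})/(f(x_n) - f(x_{n-1}))

Iteration 1:
  f(0.020000) = 0.940008
  f(0.950000) = -0.992625
  x_2 = 0.950000 - (-0.992625)×(0.950000 - 0.020000)/(-0.992625 - 0.940008)
       = 0.472340
Iteration 2:
  f(0.950000) = -0.992625
  f(0.472340) = -0.311639
  x_3 = 0.472340 - (-0.311639)×(0.472340 - 0.950000)/(-0.311639 - (-0.992625))
       = 0.253749
Iteration 3:
  f(0.472340) = -0.311639
  f(0.253749) = 0.255091
  x_4 = 0.253749 - 0.255091×(0.253749 - 0.472340)/(0.255091 - (-0.311639))
       = 0.352139
Iteration 4:
  f(0.253749) = 0.255091
  f(0.352139) = -0.012752
  x_5 = 0.352139 - (-0.012752)×(0.352139 - 0.253749)/(-0.012752 - 0.255091)
       = 0.347455
Iteration 5:
  f(0.352139) = -0.012752
  f(0.347455) = -0.000418
  x_6 = 0.347455 - (-0.000418)×(0.347455 - 0.352139)/(-0.000418 - (-0.012752))
       = 0.347296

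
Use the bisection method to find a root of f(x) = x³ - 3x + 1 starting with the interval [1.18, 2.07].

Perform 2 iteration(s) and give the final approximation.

f(x) = x³ - 3x + 1
Initial interval: [1.18, 2.07]

Iteration 1:
  c_1 = (1.180000 + 2.070000)/2 = 1.625000
  f(c_1) = f(1.625000) = 0.416016
  f(a) × f(c) < 0, new interval: [1.180000, 1.625000]
Iteration 2:
  c_2 = (1.180000 + 1.625000)/2 = 1.402500
  f(c_2) = f(1.402500) = -0.448774
  f(a) × f(c) ≥ 0, new interval: [1.402500, 1.625000]

After 2 iteration(s), the approximation is c_2 = 1.402500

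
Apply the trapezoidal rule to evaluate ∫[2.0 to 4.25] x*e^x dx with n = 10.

f(x) = x*e^x
a = 2.0, b = 4.25, n = 10
h = (b - a)/n = 0.225000

Trapezoidal rule: (h/2)[f(x₀) + 2f(x₁) + 2f(x₂) + ... + f(xₙ)]

x_0 = 2.0000, f(x_0) = 14.778112, coefficient = 1
x_1 = 2.2250, f(x_1) = 20.588999, coefficient = 2
x_2 = 2.4500, f(x_2) = 28.391449, coefficient = 2
x_3 = 2.6750, f(x_3) = 38.820536, coefficient = 2
x_4 = 2.9000, f(x_4) = 52.705022, coefficient = 2
x_5 = 3.1250, f(x_5) = 71.124672, coefficient = 2
x_6 = 3.3500, f(x_6) = 95.484158, coefficient = 2
x_7 = 3.5750, f(x_7) = 127.608269, coefficient = 2
x_8 = 3.8000, f(x_8) = 169.864501, coefficient = 2
x_9 = 4.0250, f(x_9) = 225.320743, coefficient = 2
x_10 = 4.2500, f(x_10) = 297.948002, coefficient = 1

I ≈ (0.225000/2) × 1972.542813 = 221.911066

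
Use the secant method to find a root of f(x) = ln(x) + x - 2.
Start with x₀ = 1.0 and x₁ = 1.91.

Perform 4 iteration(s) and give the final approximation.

f(x) = ln(x) + x - 2
x₀ = 1.0, x₁ = 1.91

Secant formula: x_{n+1} = x_n - f(x_n)(x_n - x_{n-1})/(f(x_n) - f(x_{n-1}))

Iteration 1:
  f(1.000000) = -1.000000
  f(1.910000) = 0.557103
  x_2 = 1.910000 - 0.557103×(1.910000 - 1.000000)/(0.557103 - (-1.000000))
       = 1.584419
Iteration 2:
  f(1.910000) = 0.557103
  f(1.584419) = 0.044636
  x_3 = 1.584419 - 0.044636×(1.584419 - 1.910000)/(0.044636 - 0.557103)
       = 1.556060
Iteration 3:
  f(1.584419) = 0.044636
  f(1.556060) = -0.001783
  x_4 = 1.556060 - (-0.001783)×(1.556060 - 1.584419)/(-0.001783 - 0.044636)
       = 1.557149
Iteration 4:
  f(1.556060) = -0.001783
  f(1.557149) = 0.000006
  x_5 = 1.557149 - 0.000006×(1.557149 - 1.556060)/(0.000006 - (-0.001783))
       = 1.557146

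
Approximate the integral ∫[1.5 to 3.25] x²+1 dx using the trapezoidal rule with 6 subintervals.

f(x) = x²+1
a = 1.5, b = 3.25, n = 6
h = (b - a)/n = 0.291667

Trapezoidal rule: (h/2)[f(x₀) + 2f(x₁) + 2f(x₂) + ... + f(xₙ)]

x_0 = 1.5000, f(x_0) = 3.250000, coefficient = 1
x_1 = 1.7917, f(x_1) = 4.210069, coefficient = 2
x_2 = 2.0833, f(x_2) = 5.340278, coefficient = 2
x_3 = 2.3750, f(x_3) = 6.640625, coefficient = 2
x_4 = 2.6667, f(x_4) = 8.111111, coefficient = 2
x_5 = 2.9583, f(x_5) = 9.751736, coefficient = 2
x_6 = 3.2500, f(x_6) = 11.562500, coefficient = 1

I ≈ (0.291667/2) × 82.920139 = 12.092520
Exact value: 12.067708
Error: 0.024812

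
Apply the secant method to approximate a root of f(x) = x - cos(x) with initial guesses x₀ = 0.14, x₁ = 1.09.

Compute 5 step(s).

f(x) = x - cos(x)
x₀ = 0.14, x₁ = 1.09

Secant formula: x_{n+1} = x_n - f(x_n)(x_n - x_{n-1})/(f(x_n) - f(x_{n-1}))

Iteration 1:
  f(0.140000) = -0.850216
  f(1.090000) = 0.627515
  x_2 = 1.090000 - 0.627515×(1.090000 - 0.140000)/(0.627515 - (-0.850216))
       = 0.686585
Iteration 2:
  f(1.090000) = 0.627515
  f(0.686585) = -0.086831
  x_3 = 0.686585 - (-0.086831)×(0.686585 - 1.090000)/(-0.086831 - 0.627515)
       = 0.735621
Iteration 3:
  f(0.686585) = -0.086831
  f(0.735621) = -0.005793
  x_4 = 0.735621 - (-0.005793)×(0.735621 - 0.686585)/(-0.005793 - (-0.086831))
       = 0.739126
Iteration 4:
  f(0.735621) = -0.005793
  f(0.739126) = 0.000069
  x_5 = 0.739126 - 0.000069×(0.739126 - 0.735621)/(0.000069 - (-0.005793))
       = 0.739085
Iteration 5:
  f(0.739126) = 0.000069
  f(0.739085) = 0.000000
  x_6 = 0.739085 - 0.000000×(0.739085 - 0.739126)/(0.000000 - 0.000069)
       = 0.739085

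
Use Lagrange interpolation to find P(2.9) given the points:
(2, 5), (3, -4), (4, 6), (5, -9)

Lagrange interpolation formula:
P(x) = Σ yᵢ × Lᵢ(x)
where Lᵢ(x) = Π_{j≠i} (x - xⱼ)/(xᵢ - xⱼ)

L_0(2.9) = (2.9 - 3)/(2 - 3) × (2.9 - 4)/(2 - 4) × (2.9 - 5)/(2 - 5) = 0.038500
L_1(2.9) = (2.9 - 2)/(3 - 2) × (2.9 - 4)/(3 - 4) × (2.9 - 5)/(3 - 5) = 1.039500
L_2(2.9) = (2.9 - 2)/(4 - 2) × (2.9 - 3)/(4 - 3) × (2.9 - 5)/(4 - 5) = -0.094500
L_3(2.9) = (2.9 - 2)/(5 - 2) × (2.9 - 3)/(5 - 3) × (2.9 - 4)/(5 - 4) = 0.016500

P(2.9) = 5×L_0(2.9) + (-4)×L_1(2.9) + 6×L_2(2.9) + (-9)×L_3(2.9)
P(2.9) = -4.681000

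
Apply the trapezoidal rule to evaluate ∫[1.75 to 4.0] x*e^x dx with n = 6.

f(x) = x*e^x
a = 1.75, b = 4.0, n = 6
h = (b - a)/n = 0.375000

Trapezoidal rule: (h/2)[f(x₀) + 2f(x₁) + 2f(x₂) + ... + f(xₙ)]

x_0 = 1.7500, f(x_0) = 10.070555, coefficient = 1
x_1 = 2.1250, f(x_1) = 17.792407, coefficient = 2
x_2 = 2.5000, f(x_2) = 30.456235, coefficient = 2
x_3 = 2.8750, f(x_3) = 50.960594, coefficient = 2
x_4 = 3.2500, f(x_4) = 83.818605, coefficient = 2
x_5 = 3.6250, f(x_5) = 136.027121, coefficient = 2
x_6 = 4.0000, f(x_6) = 218.392600, coefficient = 1

I ≈ (0.375000/2) × 866.573080 = 162.482453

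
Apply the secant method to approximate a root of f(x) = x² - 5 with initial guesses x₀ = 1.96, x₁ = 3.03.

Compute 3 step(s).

f(x) = x² - 5
x₀ = 1.96, x₁ = 3.03

Secant formula: x_{n+1} = x_n - f(x_n)(x_n - x_{n-1})/(f(x_n) - f(x_{n-1}))

Iteration 1:
  f(1.960000) = -1.158400
  f(3.030000) = 4.180900
  x_2 = 3.030000 - 4.180900×(3.030000 - 1.960000)/(4.180900 - (-1.158400))
       = 2.192144
Iteration 2:
  f(3.030000) = 4.180900
  f(2.192144) = -0.194503
  x_3 = 2.192144 - (-0.194503)×(2.192144 - 3.030000)/(-0.194503 - 4.180900)
       = 2.229390
Iteration 3:
  f(2.192144) = -0.194503
  f(2.229390) = -0.029819
  x_4 = 2.229390 - (-0.029819)×(2.229390 - 2.192144)/(-0.029819 - (-0.194503))
       = 2.236134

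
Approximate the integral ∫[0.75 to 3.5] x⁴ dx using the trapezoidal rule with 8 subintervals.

f(x) = x⁴
a = 0.75, b = 3.5, n = 8
h = (b - a)/n = 0.343750

Trapezoidal rule: (h/2)[f(x₀) + 2f(x₁) + 2f(x₂) + ... + f(xₙ)]

x_0 = 0.7500, f(x_0) = 0.316406, coefficient = 1
x_1 = 1.0938, f(x_1) = 1.431108, coefficient = 2
x_2 = 1.4375, f(x_2) = 4.270035, coefficient = 2
x_3 = 1.7812, f(x_3) = 10.066987, coefficient = 2
x_4 = 2.1250, f(x_4) = 20.390869, coefficient = 2
x_5 = 2.4688, f(x_5) = 37.145692, coefficient = 2
x_6 = 2.8125, f(x_6) = 62.570572, coefficient = 2
x_7 = 3.1562, f(x_7) = 99.239732, coefficient = 2
x_8 = 3.5000, f(x_8) = 150.062500, coefficient = 1

I ≈ (0.343750/2) × 620.608894 = 106.667154
Exact value: 104.996289
Error: 1.670865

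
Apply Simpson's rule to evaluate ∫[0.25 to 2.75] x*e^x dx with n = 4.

f(x) = x*e^x
a = 0.25, b = 2.75, n = 4
h = (b - a)/n = 0.625000

Simpson's rule: (h/3)[f(x₀) + 4f(x₁) + 2f(x₂) + ... + f(xₙ)]

x_0 = 0.2500, f(x_0) = 0.321006, coefficient = 1
x_1 = 0.8750, f(x_1) = 2.099016, coefficient = 4
x_2 = 1.5000, f(x_2) = 6.722534, coefficient = 2
x_3 = 2.1250, f(x_3) = 17.792407, coefficient = 4
x_4 = 2.7500, f(x_4) = 43.017238, coefficient = 1

I ≈ (0.625000/3) × 136.349003 = 28.406042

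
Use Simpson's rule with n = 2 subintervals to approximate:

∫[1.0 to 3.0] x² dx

f(x) = x²
a = 1.0, b = 3.0, n = 2
h = (b - a)/n = 1.000000

Simpson's rule: (h/3)[f(x₀) + 4f(x₁) + 2f(x₂) + ... + f(xₙ)]

x_0 = 1.0000, f(x_0) = 1.000000, coefficient = 1
x_1 = 2.0000, f(x_1) = 4.000000, coefficient = 4
x_2 = 3.0000, f(x_2) = 9.000000, coefficient = 1

I ≈ (1.000000/3) × 26.000000 = 8.666667
Exact value: 8.666667
Error: 0.000000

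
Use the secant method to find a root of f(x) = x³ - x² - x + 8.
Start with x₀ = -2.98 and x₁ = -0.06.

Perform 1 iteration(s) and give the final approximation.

f(x) = x³ - x² - x + 8
x₀ = -2.98, x₁ = -0.06

Secant formula: x_{n+1} = x_n - f(x_n)(x_n - x_{n-1})/(f(x_n) - f(x_{n-1}))

Iteration 1:
  f(-2.980000) = -24.363992
  f(-0.060000) = 8.056184
  x_2 = -0.060000 - 8.056184×(-0.060000 - (-2.980000))/(8.056184 - (-24.363992))
       = -0.785599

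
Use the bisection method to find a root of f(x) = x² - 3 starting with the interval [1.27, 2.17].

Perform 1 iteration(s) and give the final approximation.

f(x) = x² - 3
Initial interval: [1.27, 2.17]

Iteration 1:
  c_1 = (1.270000 + 2.170000)/2 = 1.720000
  f(c_1) = f(1.720000) = -0.041600
  f(a) × f(c) ≥ 0, new interval: [1.720000, 2.170000]

After 1 iteration(s), the approximation is c_1 = 1.720000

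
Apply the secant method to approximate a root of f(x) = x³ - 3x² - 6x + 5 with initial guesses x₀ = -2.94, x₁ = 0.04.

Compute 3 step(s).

f(x) = x³ - 3x² - 6x + 5
x₀ = -2.94, x₁ = 0.04

Secant formula: x_{n+1} = x_n - f(x_n)(x_n - x_{n-1})/(f(x_n) - f(x_{n-1}))

Iteration 1:
  f(-2.940000) = -28.702984
  f(0.040000) = 4.755264
  x_2 = 0.040000 - 4.755264×(0.040000 - (-2.940000))/(4.755264 - (-28.702984))
       = -0.383533
Iteration 2:
  f(0.040000) = 4.755264
  f(-0.383533) = 6.803490
  x_3 = -0.383533 - 6.803490×(-0.383533 - 0.040000)/(6.803490 - 4.755264)
       = 1.023296
Iteration 3:
  f(-0.383533) = 6.803490
  f(1.023296) = -3.209655
  x_4 = 1.023296 - (-3.209655)×(1.023296 - (-0.383533))/(-3.209655 - 6.803490)
       = 0.572345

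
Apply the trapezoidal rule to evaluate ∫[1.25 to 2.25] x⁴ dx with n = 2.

f(x) = x⁴
a = 1.25, b = 2.25, n = 2
h = (b - a)/n = 0.500000

Trapezoidal rule: (h/2)[f(x₀) + 2f(x₁) + 2f(x₂) + ... + f(xₙ)]

x_0 = 1.2500, f(x_0) = 2.441406, coefficient = 1
x_1 = 1.7500, f(x_1) = 9.378906, coefficient = 2
x_2 = 2.2500, f(x_2) = 25.628906, coefficient = 1

I ≈ (0.500000/2) × 46.828125 = 11.707031
Exact value: 10.922656
Error: 0.784375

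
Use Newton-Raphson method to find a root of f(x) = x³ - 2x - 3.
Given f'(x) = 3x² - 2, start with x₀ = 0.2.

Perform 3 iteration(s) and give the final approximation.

f(x) = x³ - 2x - 3
f'(x) = 3x² - 2
x₀ = 0.2

Newton-Raphson formula: x_{n+1} = x_n - f(x_n)/f'(x_n)

Iteration 1:
  f(0.200000) = -3.392000
  f'(0.200000) = -1.880000
  x_1 = 0.200000 - (-3.392000)/(-1.880000) = -1.604255
Iteration 2:
  f(-1.604255) = -3.920257
  f'(-1.604255) = 5.720905
  x_2 = -1.604255 - (-3.920257)/5.720905 = -0.919004
Iteration 3:
  f(-0.919004) = -1.938154
  f'(-0.919004) = 0.533706
  x_3 = -0.919004 - (-1.938154)/0.533706 = 2.712498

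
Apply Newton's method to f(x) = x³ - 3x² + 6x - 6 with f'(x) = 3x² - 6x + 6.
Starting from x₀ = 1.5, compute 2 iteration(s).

f(x) = x³ - 3x² + 6x - 6
f'(x) = 3x² - 6x + 6
x₀ = 1.5

Newton-Raphson formula: x_{n+1} = x_n - f(x_n)/f'(x_n)

Iteration 1:
  f(1.500000) = -0.375000
  f'(1.500000) = 3.750000
  x_1 = 1.500000 - (-0.375000)/3.750000 = 1.600000
Iteration 2:
  f(1.600000) = 0.016000
  f'(1.600000) = 4.080000
  x_2 = 1.600000 - 0.016000/4.080000 = 1.596078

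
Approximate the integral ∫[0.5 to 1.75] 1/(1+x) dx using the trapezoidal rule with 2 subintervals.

f(x) = 1/(1+x)
a = 0.5, b = 1.75, n = 2
h = (b - a)/n = 0.625000

Trapezoidal rule: (h/2)[f(x₀) + 2f(x₁) + 2f(x₂) + ... + f(xₙ)]

x_0 = 0.5000, f(x_0) = 0.666667, coefficient = 1
x_1 = 1.1250, f(x_1) = 0.470588, coefficient = 2
x_2 = 1.7500, f(x_2) = 0.363636, coefficient = 1

I ≈ (0.625000/2) × 1.971480 = 0.616087
Exact value: 0.606136
Error: 0.009952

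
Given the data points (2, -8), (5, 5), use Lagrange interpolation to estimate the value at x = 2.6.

Lagrange interpolation formula:
P(x) = Σ yᵢ × Lᵢ(x)
where Lᵢ(x) = Π_{j≠i} (x - xⱼ)/(xᵢ - xⱼ)

L_0(2.6) = (2.6 - 5)/(2 - 5) = 0.800000
L_1(2.6) = (2.6 - 2)/(5 - 2) = 0.200000

P(2.6) = (-8)×L_0(2.6) + 5×L_1(2.6)
P(2.6) = -5.400000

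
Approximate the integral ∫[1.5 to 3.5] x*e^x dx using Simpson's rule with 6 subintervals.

f(x) = x*e^x
a = 1.5, b = 3.5, n = 6
h = (b - a)/n = 0.333333

Simpson's rule: (h/3)[f(x₀) + 4f(x₁) + 2f(x₂) + ... + f(xₙ)]

x_0 = 1.5000, f(x_0) = 6.722534, coefficient = 1
x_1 = 1.8333, f(x_1) = 11.466952, coefficient = 4
x_2 = 2.1667, f(x_2) = 18.913133, coefficient = 2
x_3 = 2.5000, f(x_3) = 30.456235, coefficient = 4
x_4 = 2.8333, f(x_4) = 48.172446, coefficient = 2
x_5 = 3.1667, f(x_5) = 75.139484, coefficient = 4
x_6 = 3.5000, f(x_6) = 115.904082, coefficient = 1

I ≈ (0.333333/3) × 725.048458 = 80.560940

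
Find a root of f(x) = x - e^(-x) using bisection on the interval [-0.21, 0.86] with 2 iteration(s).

f(x) = x - e^(-x)
Initial interval: [-0.21, 0.86]

Iteration 1:
  c_1 = (-0.210000 + 0.860000)/2 = 0.325000
  f(c_1) = f(0.325000) = -0.397527
  f(a) × f(c) ≥ 0, new interval: [0.325000, 0.860000]
Iteration 2:
  c_2 = (0.325000 + 0.860000)/2 = 0.592500
  f(c_2) = f(0.592500) = 0.039557
  f(a) × f(c) < 0, new interval: [0.325000, 0.592500]

After 2 iteration(s), the approximation is c_2 = 0.592500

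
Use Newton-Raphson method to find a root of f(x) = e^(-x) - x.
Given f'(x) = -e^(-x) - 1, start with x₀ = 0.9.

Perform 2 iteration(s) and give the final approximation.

f(x) = e^(-x) - x
f'(x) = -e^(-x) - 1
x₀ = 0.9

Newton-Raphson formula: x_{n+1} = x_n - f(x_n)/f'(x_n)

Iteration 1:
  f(0.900000) = -0.493430
  f'(0.900000) = -1.406570
  x_1 = 0.900000 - (-0.493430)/(-1.406570) = 0.549196
Iteration 2:
  f(0.549196) = 0.028218
  f'(0.549196) = -1.577414
  x_2 = 0.549196 - 0.028218/(-1.577414) = 0.567085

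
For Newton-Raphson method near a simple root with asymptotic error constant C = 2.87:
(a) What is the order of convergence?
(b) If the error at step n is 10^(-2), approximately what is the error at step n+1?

(a) Newton-Raphson has quadratic (order 2) convergence near simple roots.
    This means |e_{n+1}| ≈ C|e_n|².

(b) With |e_n| = 10^(-2) and C = 2.87:
    |e_{n+1}| ≈ 2.87 × (10^(-2))² = 2.87 × 10^(-4)

(a) 2 (quadratic); (b) |e_{n+1}| ≈ 2.870e-04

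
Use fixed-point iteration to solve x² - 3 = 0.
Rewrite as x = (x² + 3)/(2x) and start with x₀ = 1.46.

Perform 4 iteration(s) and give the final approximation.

Equation: x² - 3 = 0
Fixed-point form: x = (x² + 3)/(2x)
x₀ = 1.46

x_1 = g(1.460000) = 1.757397
x_2 = g(1.757397) = 1.732234
x_3 = g(1.732234) = 1.732051
x_4 = g(1.732051) = 1.732051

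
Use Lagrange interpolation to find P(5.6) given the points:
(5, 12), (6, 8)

Lagrange interpolation formula:
P(x) = Σ yᵢ × Lᵢ(x)
where Lᵢ(x) = Π_{j≠i} (x - xⱼ)/(xᵢ - xⱼ)

L_0(5.6) = (5.6 - 6)/(5 - 6) = 0.400000
L_1(5.6) = (5.6 - 5)/(6 - 5) = 0.600000

P(5.6) = 12×L_0(5.6) + 8×L_1(5.6)
P(5.6) = 9.600000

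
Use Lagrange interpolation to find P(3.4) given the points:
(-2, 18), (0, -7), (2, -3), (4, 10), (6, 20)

Lagrange interpolation formula:
P(x) = Σ yᵢ × Lᵢ(x)
where Lᵢ(x) = Π_{j≠i} (x - xⱼ)/(xᵢ - xⱼ)

L_0(3.4) = (3.4 - 0)/(-2 - 0) × (3.4 - 2)/(-2 - 2) × (3.4 - 4)/(-2 - 4) × (3.4 - 6)/(-2 - 6) = 0.019338
L_1(3.4) = (3.4 - (-2))/(0 - (-2)) × (3.4 - 2)/(0 - 2) × (3.4 - 4)/(0 - 4) × (3.4 - 6)/(0 - 6) = -0.122850
L_2(3.4) = (3.4 - (-2))/(2 - (-2)) × (3.4 - 0)/(2 - 0) × (3.4 - 4)/(2 - 4) × (3.4 - 6)/(2 - 6) = 0.447525
L_3(3.4) = (3.4 - (-2))/(4 - (-2)) × (3.4 - 0)/(4 - 0) × (3.4 - 2)/(4 - 2) × (3.4 - 6)/(4 - 6) = 0.696150
L_4(3.4) = (3.4 - (-2))/(6 - (-2)) × (3.4 - 0)/(6 - 0) × (3.4 - 2)/(6 - 2) × (3.4 - 4)/(6 - 4) = -0.040163

P(3.4) = 18×L_0(3.4) + (-7)×L_1(3.4) + (-3)×L_2(3.4) + 10×L_3(3.4) + 20×L_4(3.4)
P(3.4) = 6.023700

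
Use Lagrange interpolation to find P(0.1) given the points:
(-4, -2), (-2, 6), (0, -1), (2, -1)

Lagrange interpolation formula:
P(x) = Σ yᵢ × Lᵢ(x)
where Lᵢ(x) = Π_{j≠i} (x - xⱼ)/(xᵢ - xⱼ)

L_0(0.1) = (0.1 - (-2))/(-4 - (-2)) × (0.1 - 0)/(-4 - 0) × (0.1 - 2)/(-4 - 2) = 0.008313
L_1(0.1) = (0.1 - (-4))/(-2 - (-4)) × (0.1 - 0)/(-2 - 0) × (0.1 - 2)/(-2 - 2) = -0.048687
L_2(0.1) = (0.1 - (-4))/(0 - (-4)) × (0.1 - (-2))/(0 - (-2)) × (0.1 - 2)/(0 - 2) = 1.022437
L_3(0.1) = (0.1 - (-4))/(2 - (-4)) × (0.1 - (-2))/(2 - (-2)) × (0.1 - 0)/(2 - 0) = 0.017937

P(0.1) = (-2)×L_0(0.1) + 6×L_1(0.1) + (-1)×L_2(0.1) + (-1)×L_3(0.1)
P(0.1) = -1.349125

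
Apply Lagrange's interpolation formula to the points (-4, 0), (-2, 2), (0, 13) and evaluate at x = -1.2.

Lagrange interpolation formula:
P(x) = Σ yᵢ × Lᵢ(x)
where Lᵢ(x) = Π_{j≠i} (x - xⱼ)/(xᵢ - xⱼ)

L_0(-1.2) = (-1.2 - (-2))/(-4 - (-2)) × (-1.2 - 0)/(-4 - 0) = -0.120000
L_1(-1.2) = (-1.2 - (-4))/(-2 - (-4)) × (-1.2 - 0)/(-2 - 0) = 0.840000
L_2(-1.2) = (-1.2 - (-4))/(0 - (-4)) × (-1.2 - (-2))/(0 - (-2)) = 0.280000

P(-1.2) = 0×L_0(-1.2) + 2×L_1(-1.2) + 13×L_2(-1.2)
P(-1.2) = 5.320000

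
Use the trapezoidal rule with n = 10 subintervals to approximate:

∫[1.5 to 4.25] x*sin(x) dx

f(x) = x*sin(x)
a = 1.5, b = 4.25, n = 10
h = (b - a)/n = 0.275000

Trapezoidal rule: (h/2)[f(x₀) + 2f(x₁) + 2f(x₂) + ... + f(xₙ)]

x_0 = 1.5000, f(x_0) = 1.496242, coefficient = 1
x_1 = 1.7750, f(x_1) = 1.738120, coefficient = 2
x_2 = 2.0500, f(x_2) = 1.819093, coefficient = 2
x_3 = 2.3250, f(x_3) = 1.694500, coefficient = 2
x_4 = 2.6000, f(x_4) = 1.340304, coefficient = 2
x_5 = 2.8750, f(x_5) = 0.757407, coefficient = 2
x_6 = 3.1500, f(x_6) = -0.026483, coefficient = 2
x_7 = 3.4250, f(x_7) = -0.957728, coefficient = 2
x_8 = 3.7000, f(x_8) = -1.960394, coefficient = 2
x_9 = 3.9750, f(x_9) = -2.942401, coefficient = 2
x_10 = 4.2500, f(x_10) = -3.803705, coefficient = 1

I ≈ (0.275000/2) × 0.617374 = 0.084889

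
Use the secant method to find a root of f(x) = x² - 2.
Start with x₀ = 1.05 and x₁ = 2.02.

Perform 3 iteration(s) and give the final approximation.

f(x) = x² - 2
x₀ = 1.05, x₁ = 2.02

Secant formula: x_{n+1} = x_n - f(x_n)(x_n - x_{n-1})/(f(x_n) - f(x_{n-1}))

Iteration 1:
  f(1.050000) = -0.897500
  f(2.020000) = 2.080400
  x_2 = 2.020000 - 2.080400×(2.020000 - 1.050000)/(2.080400 - (-0.897500))
       = 1.342345
Iteration 2:
  f(2.020000) = 2.080400
  f(1.342345) = -0.198109
  x_3 = 1.342345 - (-0.198109)×(1.342345 - 2.020000)/(-0.198109 - 2.080400)
       = 1.401265
Iteration 3:
  f(1.342345) = -0.198109
  f(1.401265) = -0.036456
  x_4 = 1.401265 - (-0.036456)×(1.401265 - 1.342345)/(-0.036456 - (-0.198109))
       = 1.414553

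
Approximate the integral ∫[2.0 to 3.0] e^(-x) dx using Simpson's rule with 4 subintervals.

f(x) = e^(-x)
a = 2.0, b = 3.0, n = 4
h = (b - a)/n = 0.250000

Simpson's rule: (h/3)[f(x₀) + 4f(x₁) + 2f(x₂) + ... + f(xₙ)]

x_0 = 2.0000, f(x_0) = 0.135335, coefficient = 1
x_1 = 2.2500, f(x_1) = 0.105399, coefficient = 4
x_2 = 2.5000, f(x_2) = 0.082085, coefficient = 2
x_3 = 2.7500, f(x_3) = 0.063928, coefficient = 4
x_4 = 3.0000, f(x_4) = 0.049787, coefficient = 1

I ≈ (0.250000/3) × 1.026601 = 0.085550
Exact value: 0.085548
Error: 0.000002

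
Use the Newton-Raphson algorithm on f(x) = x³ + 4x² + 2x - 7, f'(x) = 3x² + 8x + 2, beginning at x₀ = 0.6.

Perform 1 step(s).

f(x) = x³ + 4x² + 2x - 7
f'(x) = 3x² + 8x + 2
x₀ = 0.6

Newton-Raphson formula: x_{n+1} = x_n - f(x_n)/f'(x_n)

Iteration 1:
  f(0.600000) = -4.144000
  f'(0.600000) = 7.880000
  x_1 = 0.600000 - (-4.144000)/7.880000 = 1.125888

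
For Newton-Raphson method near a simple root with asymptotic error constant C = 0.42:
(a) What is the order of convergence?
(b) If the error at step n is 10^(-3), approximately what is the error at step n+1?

(a) Newton-Raphson has quadratic (order 2) convergence near simple roots.
    This means |e_{n+1}| ≈ C|e_n|².

(b) With |e_n| = 10^(-3) and C = 0.42:
    |e_{n+1}| ≈ 0.42 × (10^(-3))² = 0.42 × 10^(-6)

(a) 2 (quadratic); (b) |e_{n+1}| ≈ 4.200e-07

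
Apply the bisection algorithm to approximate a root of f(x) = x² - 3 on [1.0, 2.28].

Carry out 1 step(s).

f(x) = x² - 3
Initial interval: [1.0, 2.28]

Iteration 1:
  c_1 = (1.000000 + 2.280000)/2 = 1.640000
  f(c_1) = f(1.640000) = -0.310400
  f(a) × f(c) ≥ 0, new interval: [1.640000, 2.280000]

After 1 iteration(s), the approximation is c_1 = 1.640000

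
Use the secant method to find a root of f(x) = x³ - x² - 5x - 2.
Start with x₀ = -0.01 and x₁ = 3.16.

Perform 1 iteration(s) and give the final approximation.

f(x) = x³ - x² - 5x - 2
x₀ = -0.01, x₁ = 3.16

Secant formula: x_{n+1} = x_n - f(x_n)(x_n - x_{n-1})/(f(x_n) - f(x_{n-1}))

Iteration 1:
  f(-0.010000) = -1.950101
  f(3.160000) = 3.768896
  x_2 = 3.160000 - 3.768896×(3.160000 - (-0.010000))/(3.768896 - (-1.950101))
       = 1.070927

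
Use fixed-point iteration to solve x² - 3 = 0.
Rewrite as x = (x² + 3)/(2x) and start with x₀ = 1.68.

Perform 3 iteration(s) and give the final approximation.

Equation: x² - 3 = 0
Fixed-point form: x = (x² + 3)/(2x)
x₀ = 1.68

x_1 = g(1.680000) = 1.732857
x_2 = g(1.732857) = 1.732051
x_3 = g(1.732051) = 1.732051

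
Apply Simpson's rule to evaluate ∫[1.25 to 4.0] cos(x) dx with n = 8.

f(x) = cos(x)
a = 1.25, b = 4.0, n = 8
h = (b - a)/n = 0.343750

Simpson's rule: (h/3)[f(x₀) + 4f(x₁) + 2f(x₂) + ... + f(xₙ)]

x_0 = 1.2500, f(x_0) = 0.315322, coefficient = 1
x_1 = 1.5938, f(x_1) = -0.022952, coefficient = 4
x_2 = 1.9375, f(x_2) = -0.358540, coefficient = 2
x_3 = 2.2812, f(x_3) = -0.652178, coefficient = 4
x_4 = 2.6250, f(x_4) = -0.869507, coefficient = 2
x_5 = 2.9688, f(x_5) = -0.985100, coefficient = 4
x_6 = 3.3125, f(x_6) = -0.985431, coefficient = 2
x_7 = 3.6562, f(x_7) = -0.870461, coefficient = 4
x_8 = 4.0000, f(x_8) = -0.653644, coefficient = 1

I ≈ (0.343750/3) × -14.888041 = -1.705921
Exact value: -1.705787
Error: 0.000134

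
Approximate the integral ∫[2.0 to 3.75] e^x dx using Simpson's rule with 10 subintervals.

f(x) = e^x
a = 2.0, b = 3.75, n = 10
h = (b - a)/n = 0.175000

Simpson's rule: (h/3)[f(x₀) + 4f(x₁) + 2f(x₂) + ... + f(xₙ)]

x_0 = 2.0000, f(x_0) = 7.389056, coefficient = 1
x_1 = 2.1750, f(x_1) = 8.802185, coefficient = 4
x_2 = 2.3500, f(x_2) = 10.485570, coefficient = 2
x_3 = 2.5250, f(x_3) = 12.490895, coefficient = 4
x_4 = 2.7000, f(x_4) = 14.879732, coefficient = 2
x_5 = 2.8750, f(x_5) = 17.725424, coefficient = 4
x_6 = 3.0500, f(x_6) = 21.115344, coefficient = 2
x_7 = 3.2250, f(x_7) = 25.153574, coefficient = 4
x_8 = 3.4000, f(x_8) = 29.964100, coefficient = 2
x_9 = 3.5750, f(x_9) = 35.694621, coefficient = 4
x_10 = 3.7500, f(x_10) = 42.521082, coefficient = 1

I ≈ (0.175000/3) × 602.266428 = 35.132208
Exact value: 35.132026
Error: 0.000182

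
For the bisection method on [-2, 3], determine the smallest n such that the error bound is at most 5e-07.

We need (b-a)/2^n ≤ 5e-07
(3 - (-2))/2^n ≤ 5e-07
5/2^n ≤ 5e-07
2^n ≥ 10000000
n ≥ log₂(10000000) = 23.25
n ≥ 24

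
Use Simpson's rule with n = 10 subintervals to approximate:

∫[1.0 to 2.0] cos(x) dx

f(x) = cos(x)
a = 1.0, b = 2.0, n = 10
h = (b - a)/n = 0.100000

Simpson's rule: (h/3)[f(x₀) + 4f(x₁) + 2f(x₂) + ... + f(xₙ)]

x_0 = 1.0000, f(x_0) = 0.540302, coefficient = 1
x_1 = 1.1000, f(x_1) = 0.453596, coefficient = 4
x_2 = 1.2000, f(x_2) = 0.362358, coefficient = 2
x_3 = 1.3000, f(x_3) = 0.267499, coefficient = 4
x_4 = 1.4000, f(x_4) = 0.169967, coefficient = 2
x_5 = 1.5000, f(x_5) = 0.070737, coefficient = 4
x_6 = 1.6000, f(x_6) = -0.029200, coefficient = 2
x_7 = 1.7000, f(x_7) = -0.128844, coefficient = 4
x_8 = 1.8000, f(x_8) = -0.227202, coefficient = 2
x_9 = 1.9000, f(x_9) = -0.323290, coefficient = 4
x_10 = 2.0000, f(x_10) = -0.416147, coefficient = 1

I ≈ (0.100000/3) × 2.034794 = 0.067826
Exact value: 0.067826
Error: 0.000000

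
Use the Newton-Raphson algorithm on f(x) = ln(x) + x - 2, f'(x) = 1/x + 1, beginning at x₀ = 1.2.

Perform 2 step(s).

f(x) = ln(x) + x - 2
f'(x) = 1/x + 1
x₀ = 1.2

Newton-Raphson formula: x_{n+1} = x_n - f(x_n)/f'(x_n)

Iteration 1:
  f(1.200000) = -0.617678
  f'(1.200000) = 1.833333
  x_1 = 1.200000 - (-0.617678)/1.833333 = 1.536916
Iteration 2:
  f(1.536916) = -0.033307
  f'(1.536916) = 1.650654
  x_2 = 1.536916 - (-0.033307)/1.650654 = 1.557094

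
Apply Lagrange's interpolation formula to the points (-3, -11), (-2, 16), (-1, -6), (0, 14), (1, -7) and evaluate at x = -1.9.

Lagrange interpolation formula:
P(x) = Σ yᵢ × Lᵢ(x)
where Lᵢ(x) = Π_{j≠i} (x - xⱼ)/(xᵢ - xⱼ)

L_0(-1.9) = (-1.9 - (-2))/(-3 - (-2)) × (-1.9 - (-1))/(-3 - (-1)) × (-1.9 - 0)/(-3 - 0) × (-1.9 - 1)/(-3 - 1) = -0.020663
L_1(-1.9) = (-1.9 - (-3))/(-2 - (-3)) × (-1.9 - (-1))/(-2 - (-1)) × (-1.9 - 0)/(-2 - 0) × (-1.9 - 1)/(-2 - 1) = 0.909150
L_2(-1.9) = (-1.9 - (-3))/(-1 - (-3)) × (-1.9 - (-2))/(-1 - (-2)) × (-1.9 - 0)/(-1 - 0) × (-1.9 - 1)/(-1 - 1) = 0.151525
L_3(-1.9) = (-1.9 - (-3))/(0 - (-3)) × (-1.9 - (-2))/(0 - (-2)) × (-1.9 - (-1))/(0 - (-1)) × (-1.9 - 1)/(0 - 1) = -0.047850
L_4(-1.9) = (-1.9 - (-3))/(1 - (-3)) × (-1.9 - (-2))/(1 - (-2)) × (-1.9 - (-1))/(1 - (-1)) × (-1.9 - 0)/(1 - 0) = 0.007838

P(-1.9) = (-11)×L_0(-1.9) + 16×L_1(-1.9) + (-6)×L_2(-1.9) + 14×L_3(-1.9) + (-7)×L_4(-1.9)
P(-1.9) = 13.139775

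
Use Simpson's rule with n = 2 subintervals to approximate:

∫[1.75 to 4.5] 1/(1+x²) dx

f(x) = 1/(1+x²)
a = 1.75, b = 4.5, n = 2
h = (b - a)/n = 1.375000

Simpson's rule: (h/3)[f(x₀) + 4f(x₁) + 2f(x₂) + ... + f(xₙ)]

x_0 = 1.7500, f(x_0) = 0.246154, coefficient = 1
x_1 = 3.1250, f(x_1) = 0.092888, coefficient = 4
x_2 = 4.5000, f(x_2) = 0.047059, coefficient = 1

I ≈ (1.375000/3) × 0.664766 = 0.304684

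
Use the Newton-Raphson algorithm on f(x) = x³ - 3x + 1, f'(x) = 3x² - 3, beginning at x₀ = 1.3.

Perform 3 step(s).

f(x) = x³ - 3x + 1
f'(x) = 3x² - 3
x₀ = 1.3

Newton-Raphson formula: x_{n+1} = x_n - f(x_n)/f'(x_n)

Iteration 1:
  f(1.300000) = -0.703000
  f'(1.300000) = 2.070000
  x_1 = 1.300000 - (-0.703000)/2.070000 = 1.639614
Iteration 2:
  f(1.639614) = 0.488986
  f'(1.639614) = 5.064998
  x_2 = 1.639614 - 0.488986/5.064998 = 1.543071
Iteration 3:
  f(1.543071) = 0.044946
  f'(1.543071) = 4.143208
  x_3 = 1.543071 - 0.044946/4.143208 = 1.532223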